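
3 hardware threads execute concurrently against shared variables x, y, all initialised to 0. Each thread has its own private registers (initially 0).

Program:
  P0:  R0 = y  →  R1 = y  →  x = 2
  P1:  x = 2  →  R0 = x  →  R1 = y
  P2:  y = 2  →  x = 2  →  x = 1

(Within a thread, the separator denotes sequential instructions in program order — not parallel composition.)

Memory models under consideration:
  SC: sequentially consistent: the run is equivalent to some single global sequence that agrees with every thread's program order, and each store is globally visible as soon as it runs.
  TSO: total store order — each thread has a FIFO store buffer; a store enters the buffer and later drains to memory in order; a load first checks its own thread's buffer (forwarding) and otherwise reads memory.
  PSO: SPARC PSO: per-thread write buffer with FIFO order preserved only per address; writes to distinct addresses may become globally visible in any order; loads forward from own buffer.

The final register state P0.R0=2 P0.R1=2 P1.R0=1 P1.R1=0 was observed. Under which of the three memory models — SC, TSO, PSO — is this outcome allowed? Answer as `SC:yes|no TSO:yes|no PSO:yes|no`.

SC:no TSO:no PSO:yes

outcome vector order: (P0.R0,P0.R1,P1.R0,P1.R1)
SC (9): (0,0,1,2), (0,0,2,0), (0,0,2,2), (0,2,1,2), (0,2,2,0), (0,2,2,2), (2,2,1,2), (2,2,2,0), (2,2,2,2)
TSO (9): (0,0,1,2), (0,0,2,0), (0,0,2,2), (0,2,1,2), (0,2,2,0), (0,2,2,2), (2,2,1,2), (2,2,2,0), (2,2,2,2)
PSO (12): (0,0,1,0), (0,0,1,2), (0,0,2,0), (0,0,2,2), (0,2,1,0), (0,2,1,2), (0,2,2,0), (0,2,2,2), (2,2,1,0), (2,2,1,2), (2,2,2,0), (2,2,2,2)
target (2,2,1,0) ∈ {PSO}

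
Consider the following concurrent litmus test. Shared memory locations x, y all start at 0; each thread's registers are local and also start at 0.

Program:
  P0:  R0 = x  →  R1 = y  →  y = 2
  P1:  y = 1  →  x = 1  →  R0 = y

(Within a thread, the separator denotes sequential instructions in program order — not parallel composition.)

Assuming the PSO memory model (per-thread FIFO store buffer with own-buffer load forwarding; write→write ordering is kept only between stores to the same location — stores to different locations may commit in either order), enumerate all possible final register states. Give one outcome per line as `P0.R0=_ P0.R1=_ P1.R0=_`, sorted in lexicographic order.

P0.R0=0 P0.R1=0 P1.R0=1
P0.R0=0 P0.R1=0 P1.R0=2
P0.R0=0 P0.R1=1 P1.R0=1
P0.R0=0 P0.R1=1 P1.R0=2
P0.R0=1 P0.R1=0 P1.R0=1
P0.R0=1 P0.R1=0 P1.R0=2
P0.R0=1 P0.R1=1 P1.R0=1
P0.R0=1 P0.R1=1 P1.R0=2

outcome vector order: (P0.R0,P0.R1,P1.R0)
|PSO outcomes| = 8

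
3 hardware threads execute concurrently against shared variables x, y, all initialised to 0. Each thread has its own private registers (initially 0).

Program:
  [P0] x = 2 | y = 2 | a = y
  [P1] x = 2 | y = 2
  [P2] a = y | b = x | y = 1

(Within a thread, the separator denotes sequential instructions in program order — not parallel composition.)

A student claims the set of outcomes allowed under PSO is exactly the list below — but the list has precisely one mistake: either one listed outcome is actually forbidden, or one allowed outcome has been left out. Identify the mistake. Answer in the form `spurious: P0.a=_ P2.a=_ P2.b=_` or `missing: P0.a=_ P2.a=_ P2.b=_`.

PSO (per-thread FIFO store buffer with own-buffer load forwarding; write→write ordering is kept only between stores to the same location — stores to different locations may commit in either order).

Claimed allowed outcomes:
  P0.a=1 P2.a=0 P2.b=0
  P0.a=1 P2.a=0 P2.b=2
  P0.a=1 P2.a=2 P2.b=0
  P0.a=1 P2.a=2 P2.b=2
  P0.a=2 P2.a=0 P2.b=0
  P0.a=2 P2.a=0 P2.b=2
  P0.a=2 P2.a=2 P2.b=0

missing: P0.a=2 P2.a=2 P2.b=2

outcome vector order: (P0.a,P2.a,P2.b)
under PSO → 1/0/0; 1/0/2; 1/2/0; 1/2/2; 2/0/0; 2/0/2; 2/2/0; 2/2/2
PSO∖claimed = {2/2/2}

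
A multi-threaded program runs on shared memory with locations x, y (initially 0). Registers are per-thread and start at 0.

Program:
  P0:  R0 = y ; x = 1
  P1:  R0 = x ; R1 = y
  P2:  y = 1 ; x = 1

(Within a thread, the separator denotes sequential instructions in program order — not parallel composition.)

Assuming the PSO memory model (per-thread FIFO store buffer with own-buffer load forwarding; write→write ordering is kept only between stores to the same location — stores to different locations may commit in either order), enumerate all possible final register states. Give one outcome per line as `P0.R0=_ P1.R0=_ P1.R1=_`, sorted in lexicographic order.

outcome vector order: (P0.R0,P1.R0,P1.R1)
|PSO outcomes| = 8

P0.R0=0 P1.R0=0 P1.R1=0
P0.R0=0 P1.R0=0 P1.R1=1
P0.R0=0 P1.R0=1 P1.R1=0
P0.R0=0 P1.R0=1 P1.R1=1
P0.R0=1 P1.R0=0 P1.R1=0
P0.R0=1 P1.R0=0 P1.R1=1
P0.R0=1 P1.R0=1 P1.R1=0
P0.R0=1 P1.R0=1 P1.R1=1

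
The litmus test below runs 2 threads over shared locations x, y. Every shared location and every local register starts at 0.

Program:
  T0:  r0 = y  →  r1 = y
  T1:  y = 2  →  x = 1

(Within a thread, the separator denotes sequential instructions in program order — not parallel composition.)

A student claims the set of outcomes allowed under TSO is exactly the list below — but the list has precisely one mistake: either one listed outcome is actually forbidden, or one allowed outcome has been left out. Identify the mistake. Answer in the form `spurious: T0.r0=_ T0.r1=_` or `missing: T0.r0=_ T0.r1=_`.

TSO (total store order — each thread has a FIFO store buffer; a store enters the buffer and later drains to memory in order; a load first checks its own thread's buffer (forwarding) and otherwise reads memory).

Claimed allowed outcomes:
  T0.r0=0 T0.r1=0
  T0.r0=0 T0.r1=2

missing: T0.r0=2 T0.r1=2

outcome vector order: (T0.r0,T0.r1)
TSO: 3 outcomes — {0/0 0/2 2/2}
TSO∖claimed = {2/2}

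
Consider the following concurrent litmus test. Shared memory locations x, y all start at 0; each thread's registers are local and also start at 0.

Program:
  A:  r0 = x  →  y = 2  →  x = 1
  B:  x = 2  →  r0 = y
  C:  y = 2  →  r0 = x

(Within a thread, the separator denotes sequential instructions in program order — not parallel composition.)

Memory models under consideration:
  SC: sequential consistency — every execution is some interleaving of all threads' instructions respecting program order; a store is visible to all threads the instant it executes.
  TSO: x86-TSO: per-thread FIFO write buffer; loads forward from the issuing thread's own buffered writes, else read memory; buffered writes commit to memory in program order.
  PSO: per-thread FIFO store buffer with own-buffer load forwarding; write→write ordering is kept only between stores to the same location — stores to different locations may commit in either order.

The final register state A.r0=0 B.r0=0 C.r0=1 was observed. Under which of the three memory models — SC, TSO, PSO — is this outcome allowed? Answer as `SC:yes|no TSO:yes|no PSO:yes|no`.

outcome vector order: (A.r0,B.r0,C.r0)
under SC → 001, 002, 020, 021, 022, 201, 202, 220, 221, 222
under TSO → 000, 001, 002, 020, 021, 022, 200, 201, 202, 220, 221, 222
under PSO → 000, 001, 002, 020, 021, 022, 200, 201, 202, 220, 221, 222
target 001 ∈ {SC,TSO,PSO}

SC:yes TSO:yes PSO:yes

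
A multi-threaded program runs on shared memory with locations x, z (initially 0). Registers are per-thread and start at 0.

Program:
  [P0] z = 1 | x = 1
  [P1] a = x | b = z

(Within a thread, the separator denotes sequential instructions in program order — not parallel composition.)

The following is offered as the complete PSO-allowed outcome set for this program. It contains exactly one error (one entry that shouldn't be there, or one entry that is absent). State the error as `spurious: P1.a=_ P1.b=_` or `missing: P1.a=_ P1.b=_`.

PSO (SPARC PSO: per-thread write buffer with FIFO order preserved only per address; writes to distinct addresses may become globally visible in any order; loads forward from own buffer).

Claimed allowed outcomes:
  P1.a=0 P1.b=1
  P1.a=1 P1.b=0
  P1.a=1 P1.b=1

outcome vector order: (P1.a,P1.b)
under PSO → <0 0>; <0 1>; <1 0>; <1 1>
PSO∖claimed = {<0 0>}

missing: P1.a=0 P1.b=0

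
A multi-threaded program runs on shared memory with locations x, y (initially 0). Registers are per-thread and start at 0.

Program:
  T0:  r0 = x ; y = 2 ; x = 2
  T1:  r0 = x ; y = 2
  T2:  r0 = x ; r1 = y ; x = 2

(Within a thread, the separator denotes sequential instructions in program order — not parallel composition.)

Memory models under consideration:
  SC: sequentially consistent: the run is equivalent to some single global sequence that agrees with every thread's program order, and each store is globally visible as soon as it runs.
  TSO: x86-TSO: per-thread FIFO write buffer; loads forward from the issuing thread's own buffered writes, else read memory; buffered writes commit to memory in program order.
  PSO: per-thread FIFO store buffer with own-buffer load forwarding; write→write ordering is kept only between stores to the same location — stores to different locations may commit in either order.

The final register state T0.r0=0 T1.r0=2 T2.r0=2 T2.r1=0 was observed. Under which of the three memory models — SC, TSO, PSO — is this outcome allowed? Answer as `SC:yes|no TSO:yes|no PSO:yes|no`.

outcome vector order: (T0.r0,T1.r0,T2.r0,T2.r1)
SC (9): 0000; 0002; 0022; 0200; 0202; 0222; 2000; 2002; 2200
TSO (9): 0000; 0002; 0022; 0200; 0202; 0222; 2000; 2002; 2200
PSO (11): 0000; 0002; 0020; 0022; 0200; 0202; 0220; 0222; 2000; 2002; 2200
target 0220 ∈ {PSO}

SC:no TSO:no PSO:yes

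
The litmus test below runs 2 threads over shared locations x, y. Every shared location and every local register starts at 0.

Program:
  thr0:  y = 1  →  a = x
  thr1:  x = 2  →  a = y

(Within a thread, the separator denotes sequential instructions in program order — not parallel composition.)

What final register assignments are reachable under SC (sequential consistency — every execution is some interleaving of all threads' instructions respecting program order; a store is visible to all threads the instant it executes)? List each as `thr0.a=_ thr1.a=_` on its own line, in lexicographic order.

thr0.a=0 thr1.a=1
thr0.a=2 thr1.a=0
thr0.a=2 thr1.a=1

outcome vector order: (thr0.a,thr1.a)
|SC outcomes| = 3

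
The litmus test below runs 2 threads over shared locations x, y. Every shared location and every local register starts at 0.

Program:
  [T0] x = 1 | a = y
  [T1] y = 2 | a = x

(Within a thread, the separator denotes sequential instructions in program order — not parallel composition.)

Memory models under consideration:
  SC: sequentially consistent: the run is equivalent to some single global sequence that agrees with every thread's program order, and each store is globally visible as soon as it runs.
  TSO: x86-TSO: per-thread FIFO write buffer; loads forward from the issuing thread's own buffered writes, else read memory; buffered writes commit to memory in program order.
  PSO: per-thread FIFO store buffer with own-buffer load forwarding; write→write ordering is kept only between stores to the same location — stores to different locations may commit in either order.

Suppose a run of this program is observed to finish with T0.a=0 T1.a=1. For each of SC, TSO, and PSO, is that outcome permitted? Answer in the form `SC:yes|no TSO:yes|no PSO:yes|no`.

outcome vector order: (T0.a,T1.a)
SC: 3 outcomes — {(0,1); (2,0); (2,1)}
TSO: 4 outcomes — {(0,0); (0,1); (2,0); (2,1)}
PSO: 4 outcomes — {(0,0); (0,1); (2,0); (2,1)}
target (0,1) ∈ {SC,TSO,PSO}

SC:yes TSO:yes PSO:yes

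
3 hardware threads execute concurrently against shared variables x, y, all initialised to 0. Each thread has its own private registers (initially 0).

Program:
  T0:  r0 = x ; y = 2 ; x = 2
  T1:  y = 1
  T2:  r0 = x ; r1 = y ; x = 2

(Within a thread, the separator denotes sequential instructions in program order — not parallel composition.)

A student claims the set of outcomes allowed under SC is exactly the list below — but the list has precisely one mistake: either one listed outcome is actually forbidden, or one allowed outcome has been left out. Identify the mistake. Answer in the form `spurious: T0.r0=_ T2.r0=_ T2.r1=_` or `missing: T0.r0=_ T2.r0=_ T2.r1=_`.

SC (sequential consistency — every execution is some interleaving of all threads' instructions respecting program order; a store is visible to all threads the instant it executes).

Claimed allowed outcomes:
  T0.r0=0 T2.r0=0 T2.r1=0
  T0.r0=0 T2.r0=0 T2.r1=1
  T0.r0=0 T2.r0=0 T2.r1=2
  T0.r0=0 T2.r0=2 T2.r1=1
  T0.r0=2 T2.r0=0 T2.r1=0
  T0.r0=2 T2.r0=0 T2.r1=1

missing: T0.r0=0 T2.r0=2 T2.r1=2

outcome vector order: (T0.r0,T2.r0,T2.r1)
SC (7): (0,0,0), (0,0,1), (0,0,2), (0,2,1), (0,2,2), (2,0,0), (2,0,1)
SC∖claimed = {(0,2,2)}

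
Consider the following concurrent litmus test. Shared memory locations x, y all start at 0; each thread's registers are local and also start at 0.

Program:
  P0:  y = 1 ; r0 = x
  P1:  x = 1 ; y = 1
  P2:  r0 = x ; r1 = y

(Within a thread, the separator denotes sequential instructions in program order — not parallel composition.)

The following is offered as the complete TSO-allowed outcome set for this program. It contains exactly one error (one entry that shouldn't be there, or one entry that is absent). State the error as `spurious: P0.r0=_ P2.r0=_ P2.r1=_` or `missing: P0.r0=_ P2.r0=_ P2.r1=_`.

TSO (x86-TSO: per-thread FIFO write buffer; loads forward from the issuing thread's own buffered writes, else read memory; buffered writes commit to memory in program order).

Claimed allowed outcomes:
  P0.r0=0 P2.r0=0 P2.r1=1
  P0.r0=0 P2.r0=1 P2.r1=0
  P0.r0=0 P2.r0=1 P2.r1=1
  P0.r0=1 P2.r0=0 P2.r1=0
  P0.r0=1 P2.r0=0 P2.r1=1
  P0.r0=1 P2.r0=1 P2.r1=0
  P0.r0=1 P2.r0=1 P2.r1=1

outcome vector order: (P0.r0,P2.r0,P2.r1)
under TSO → 0/0/0, 0/0/1, 0/1/0, 0/1/1, 1/0/0, 1/0/1, 1/1/0, 1/1/1
TSO∖claimed = {0/0/0}

missing: P0.r0=0 P2.r0=0 P2.r1=0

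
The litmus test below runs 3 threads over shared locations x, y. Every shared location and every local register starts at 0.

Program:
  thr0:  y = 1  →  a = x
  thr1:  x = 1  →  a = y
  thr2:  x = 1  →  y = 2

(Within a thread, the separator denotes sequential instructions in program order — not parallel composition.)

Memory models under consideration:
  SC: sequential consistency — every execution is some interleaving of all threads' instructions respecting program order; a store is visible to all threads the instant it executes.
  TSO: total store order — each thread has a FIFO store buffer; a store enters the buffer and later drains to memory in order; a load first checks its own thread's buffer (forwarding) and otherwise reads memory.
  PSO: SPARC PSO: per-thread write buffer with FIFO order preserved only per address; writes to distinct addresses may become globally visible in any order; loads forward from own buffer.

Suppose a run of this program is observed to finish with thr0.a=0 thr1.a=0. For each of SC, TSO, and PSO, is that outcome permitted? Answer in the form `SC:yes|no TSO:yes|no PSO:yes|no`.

SC:no TSO:yes PSO:yes

outcome vector order: (thr0.a,thr1.a)
[SC] allowed = {(0,1) (0,2) (1,0) (1,1) (1,2)}
[TSO] allowed = {(0,0) (0,1) (0,2) (1,0) (1,1) (1,2)}
[PSO] allowed = {(0,0) (0,1) (0,2) (1,0) (1,1) (1,2)}
target (0,0) ∈ {TSO,PSO}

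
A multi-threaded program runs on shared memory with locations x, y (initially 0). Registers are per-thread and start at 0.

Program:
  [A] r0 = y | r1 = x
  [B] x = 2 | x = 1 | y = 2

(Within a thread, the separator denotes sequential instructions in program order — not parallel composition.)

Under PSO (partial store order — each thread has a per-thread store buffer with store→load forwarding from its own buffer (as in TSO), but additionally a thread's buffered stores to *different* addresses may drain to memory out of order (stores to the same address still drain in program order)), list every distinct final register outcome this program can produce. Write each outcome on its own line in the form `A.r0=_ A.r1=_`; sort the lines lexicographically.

outcome vector order: (A.r0,A.r1)
|PSO outcomes| = 6

A.r0=0 A.r1=0
A.r0=0 A.r1=1
A.r0=0 A.r1=2
A.r0=2 A.r1=0
A.r0=2 A.r1=1
A.r0=2 A.r1=2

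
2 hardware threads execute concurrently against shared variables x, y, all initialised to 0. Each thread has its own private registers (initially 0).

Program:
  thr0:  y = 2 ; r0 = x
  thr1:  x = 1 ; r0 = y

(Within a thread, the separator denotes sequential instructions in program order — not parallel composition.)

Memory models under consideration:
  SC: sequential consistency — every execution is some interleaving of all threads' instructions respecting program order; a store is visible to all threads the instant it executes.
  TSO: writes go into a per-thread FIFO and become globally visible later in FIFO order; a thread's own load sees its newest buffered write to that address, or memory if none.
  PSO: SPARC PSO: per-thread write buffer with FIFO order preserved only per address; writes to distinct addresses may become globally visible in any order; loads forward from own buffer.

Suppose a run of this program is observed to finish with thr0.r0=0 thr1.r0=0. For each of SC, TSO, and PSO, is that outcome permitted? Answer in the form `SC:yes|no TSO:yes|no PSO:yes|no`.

outcome vector order: (thr0.r0,thr1.r0)
SC (3): 0/2, 1/0, 1/2
TSO (4): 0/0, 0/2, 1/0, 1/2
PSO (4): 0/0, 0/2, 1/0, 1/2
target 0/0 ∈ {TSO,PSO}

SC:no TSO:yes PSO:yes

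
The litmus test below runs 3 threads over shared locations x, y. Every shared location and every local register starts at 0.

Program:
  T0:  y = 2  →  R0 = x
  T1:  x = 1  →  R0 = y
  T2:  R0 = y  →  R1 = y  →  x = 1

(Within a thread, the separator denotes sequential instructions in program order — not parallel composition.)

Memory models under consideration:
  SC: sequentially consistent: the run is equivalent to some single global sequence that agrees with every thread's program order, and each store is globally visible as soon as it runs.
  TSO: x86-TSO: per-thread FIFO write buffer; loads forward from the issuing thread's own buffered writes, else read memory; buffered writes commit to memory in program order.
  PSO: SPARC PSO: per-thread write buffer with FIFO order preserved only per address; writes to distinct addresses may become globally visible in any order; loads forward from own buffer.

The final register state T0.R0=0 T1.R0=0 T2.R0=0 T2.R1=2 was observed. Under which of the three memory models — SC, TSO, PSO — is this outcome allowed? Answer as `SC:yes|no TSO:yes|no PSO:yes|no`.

outcome vector order: (T0.R0,T1.R0,T2.R0,T2.R1)
SC: 9 outcomes — {<0 2 0 0>, <0 2 0 2>, <0 2 2 2>, <1 0 0 0>, <1 0 0 2>, <1 0 2 2>, <1 2 0 0>, <1 2 0 2>, <1 2 2 2>}
TSO: 12 outcomes — {<0 0 0 0>, <0 0 0 2>, <0 0 2 2>, <0 2 0 0>, <0 2 0 2>, <0 2 2 2>, <1 0 0 0>, <1 0 0 2>, <1 0 2 2>, <1 2 0 0>, <1 2 0 2>, <1 2 2 2>}
PSO: 12 outcomes — {<0 0 0 0>, <0 0 0 2>, <0 0 2 2>, <0 2 0 0>, <0 2 0 2>, <0 2 2 2>, <1 0 0 0>, <1 0 0 2>, <1 0 2 2>, <1 2 0 0>, <1 2 0 2>, <1 2 2 2>}
target <0 0 0 2> ∈ {TSO,PSO}

SC:no TSO:yes PSO:yes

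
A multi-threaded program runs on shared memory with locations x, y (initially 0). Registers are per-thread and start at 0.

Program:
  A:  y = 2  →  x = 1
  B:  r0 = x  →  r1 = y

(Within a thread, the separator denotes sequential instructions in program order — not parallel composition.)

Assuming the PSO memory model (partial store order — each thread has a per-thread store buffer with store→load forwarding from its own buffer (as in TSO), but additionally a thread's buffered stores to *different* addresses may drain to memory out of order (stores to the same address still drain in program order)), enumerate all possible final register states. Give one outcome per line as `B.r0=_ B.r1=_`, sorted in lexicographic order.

B.r0=0 B.r1=0
B.r0=0 B.r1=2
B.r0=1 B.r1=0
B.r0=1 B.r1=2

outcome vector order: (B.r0,B.r1)
|PSO outcomes| = 4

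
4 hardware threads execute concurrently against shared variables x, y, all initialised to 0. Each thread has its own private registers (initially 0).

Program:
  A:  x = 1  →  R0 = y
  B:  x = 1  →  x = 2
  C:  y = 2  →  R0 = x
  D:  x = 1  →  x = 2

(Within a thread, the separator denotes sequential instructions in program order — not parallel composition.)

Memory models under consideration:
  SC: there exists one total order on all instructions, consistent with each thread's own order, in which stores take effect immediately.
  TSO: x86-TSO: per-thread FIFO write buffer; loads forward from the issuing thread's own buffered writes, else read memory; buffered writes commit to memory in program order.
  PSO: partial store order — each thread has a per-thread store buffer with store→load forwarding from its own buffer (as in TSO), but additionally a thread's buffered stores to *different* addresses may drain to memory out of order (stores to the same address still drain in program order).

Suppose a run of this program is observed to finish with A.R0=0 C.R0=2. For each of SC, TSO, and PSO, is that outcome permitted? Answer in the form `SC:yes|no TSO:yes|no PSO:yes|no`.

outcome vector order: (A.R0,C.R0)
SC: 5 outcomes — {(0,1), (0,2), (2,0), (2,1), (2,2)}
TSO: 6 outcomes — {(0,0), (0,1), (0,2), (2,0), (2,1), (2,2)}
PSO: 6 outcomes — {(0,0), (0,1), (0,2), (2,0), (2,1), (2,2)}
target (0,2) ∈ {SC,TSO,PSO}

SC:yes TSO:yes PSO:yes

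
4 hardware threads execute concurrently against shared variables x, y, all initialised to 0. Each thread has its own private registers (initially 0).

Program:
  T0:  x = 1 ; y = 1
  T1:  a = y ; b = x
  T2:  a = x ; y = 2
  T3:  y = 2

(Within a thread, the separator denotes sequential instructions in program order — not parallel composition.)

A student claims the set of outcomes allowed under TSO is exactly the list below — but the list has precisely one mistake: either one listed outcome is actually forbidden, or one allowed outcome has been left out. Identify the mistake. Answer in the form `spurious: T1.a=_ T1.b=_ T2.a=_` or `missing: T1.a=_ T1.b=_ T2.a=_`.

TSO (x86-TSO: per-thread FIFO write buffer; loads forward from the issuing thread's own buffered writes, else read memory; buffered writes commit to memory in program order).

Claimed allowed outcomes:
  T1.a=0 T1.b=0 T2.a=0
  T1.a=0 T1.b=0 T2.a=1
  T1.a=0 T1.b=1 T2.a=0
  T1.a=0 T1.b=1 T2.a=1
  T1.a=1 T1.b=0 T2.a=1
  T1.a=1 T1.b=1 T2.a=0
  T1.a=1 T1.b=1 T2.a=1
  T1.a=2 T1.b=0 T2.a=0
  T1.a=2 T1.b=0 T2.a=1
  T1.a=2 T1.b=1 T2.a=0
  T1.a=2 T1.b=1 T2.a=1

spurious: T1.a=1 T1.b=0 T2.a=1

outcome vector order: (T1.a,T1.b,T2.a)
[TSO] allowed = {<0 0 0> <0 0 1> <0 1 0> <0 1 1> <1 1 0> <1 1 1> <2 0 0> <2 0 1> <2 1 0> <2 1 1>}
claimed∖TSO = {<1 0 1>}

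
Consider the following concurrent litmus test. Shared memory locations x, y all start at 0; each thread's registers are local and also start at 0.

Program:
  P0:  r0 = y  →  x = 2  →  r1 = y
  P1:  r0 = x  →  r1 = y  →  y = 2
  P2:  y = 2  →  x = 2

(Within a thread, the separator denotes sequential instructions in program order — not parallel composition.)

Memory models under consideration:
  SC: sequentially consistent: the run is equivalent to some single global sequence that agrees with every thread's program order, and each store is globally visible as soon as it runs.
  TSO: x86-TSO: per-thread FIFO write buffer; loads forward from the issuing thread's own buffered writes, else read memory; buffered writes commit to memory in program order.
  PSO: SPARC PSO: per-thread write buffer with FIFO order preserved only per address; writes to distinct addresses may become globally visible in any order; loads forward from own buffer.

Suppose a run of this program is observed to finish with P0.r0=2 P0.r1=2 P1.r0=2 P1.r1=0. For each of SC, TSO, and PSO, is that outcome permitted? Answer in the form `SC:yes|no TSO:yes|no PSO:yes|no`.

outcome vector order: (P0.r0,P0.r1,P1.r0,P1.r1)
[SC] allowed = {<0 0 0 0> <0 0 0 2> <0 0 2 0> <0 0 2 2> <0 2 0 0> <0 2 0 2> <0 2 2 0> <0 2 2 2> <2 2 0 0> <2 2 0 2> <2 2 2 2>}
[TSO] allowed = {<0 0 0 0> <0 0 0 2> <0 0 2 0> <0 0 2 2> <0 2 0 0> <0 2 0 2> <0 2 2 0> <0 2 2 2> <2 2 0 0> <2 2 0 2> <2 2 2 2>}
[PSO] allowed = {<0 0 0 0> <0 0 0 2> <0 0 2 0> <0 0 2 2> <0 2 0 0> <0 2 0 2> <0 2 2 0> <0 2 2 2> <2 2 0 0> <2 2 0 2> <2 2 2 0> <2 2 2 2>}
target <2 2 2 0> ∈ {PSO}

SC:no TSO:no PSO:yes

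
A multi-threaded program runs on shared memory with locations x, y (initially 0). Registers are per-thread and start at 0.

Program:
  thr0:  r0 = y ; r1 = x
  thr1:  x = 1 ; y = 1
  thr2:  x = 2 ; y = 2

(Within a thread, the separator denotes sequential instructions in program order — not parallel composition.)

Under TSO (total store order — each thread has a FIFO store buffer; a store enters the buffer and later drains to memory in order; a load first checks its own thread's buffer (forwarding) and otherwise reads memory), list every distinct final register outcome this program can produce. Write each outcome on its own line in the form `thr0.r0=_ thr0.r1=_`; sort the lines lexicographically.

thr0.r0=0 thr0.r1=0
thr0.r0=0 thr0.r1=1
thr0.r0=0 thr0.r1=2
thr0.r0=1 thr0.r1=1
thr0.r0=1 thr0.r1=2
thr0.r0=2 thr0.r1=1
thr0.r0=2 thr0.r1=2

outcome vector order: (thr0.r0,thr0.r1)
|TSO outcomes| = 7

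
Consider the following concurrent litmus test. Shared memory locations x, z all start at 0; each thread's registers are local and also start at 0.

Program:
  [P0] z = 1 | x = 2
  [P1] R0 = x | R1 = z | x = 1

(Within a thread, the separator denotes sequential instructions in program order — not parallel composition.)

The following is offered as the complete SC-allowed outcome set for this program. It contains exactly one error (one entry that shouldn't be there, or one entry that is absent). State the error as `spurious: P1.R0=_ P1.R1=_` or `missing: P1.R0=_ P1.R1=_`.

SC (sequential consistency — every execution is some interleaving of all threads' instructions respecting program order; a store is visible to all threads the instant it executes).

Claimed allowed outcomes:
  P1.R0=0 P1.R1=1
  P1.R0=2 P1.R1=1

outcome vector order: (P1.R0,P1.R1)
under SC → 0/0; 0/1; 2/1
SC∖claimed = {0/0}

missing: P1.R0=0 P1.R1=0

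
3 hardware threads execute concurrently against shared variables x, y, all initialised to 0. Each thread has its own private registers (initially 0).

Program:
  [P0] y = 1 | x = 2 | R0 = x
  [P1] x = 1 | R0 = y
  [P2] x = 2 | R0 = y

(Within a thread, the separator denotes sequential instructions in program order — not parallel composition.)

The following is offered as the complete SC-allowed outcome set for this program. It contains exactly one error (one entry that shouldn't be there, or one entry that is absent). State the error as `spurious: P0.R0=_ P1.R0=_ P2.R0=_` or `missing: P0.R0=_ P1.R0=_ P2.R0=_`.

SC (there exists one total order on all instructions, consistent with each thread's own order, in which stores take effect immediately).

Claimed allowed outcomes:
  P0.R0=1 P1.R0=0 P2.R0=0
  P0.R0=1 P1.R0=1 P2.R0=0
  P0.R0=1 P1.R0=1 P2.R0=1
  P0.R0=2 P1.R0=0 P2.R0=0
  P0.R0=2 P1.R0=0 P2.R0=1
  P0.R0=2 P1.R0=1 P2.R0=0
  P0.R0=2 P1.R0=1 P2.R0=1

outcome vector order: (P0.R0,P1.R0,P2.R0)
SC: 6 outcomes — {(1,1,0), (1,1,1), (2,0,0), (2,0,1), (2,1,0), (2,1,1)}
claimed∖SC = {(1,0,0)}

spurious: P0.R0=1 P1.R0=0 P2.R0=0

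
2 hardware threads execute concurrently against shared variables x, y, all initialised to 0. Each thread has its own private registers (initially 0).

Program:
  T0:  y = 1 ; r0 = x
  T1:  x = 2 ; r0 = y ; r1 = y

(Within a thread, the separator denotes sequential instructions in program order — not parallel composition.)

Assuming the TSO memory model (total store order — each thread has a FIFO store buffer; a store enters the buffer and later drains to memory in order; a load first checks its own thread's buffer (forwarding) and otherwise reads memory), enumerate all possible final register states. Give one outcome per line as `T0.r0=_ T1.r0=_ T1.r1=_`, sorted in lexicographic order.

T0.r0=0 T1.r0=0 T1.r1=0
T0.r0=0 T1.r0=0 T1.r1=1
T0.r0=0 T1.r0=1 T1.r1=1
T0.r0=2 T1.r0=0 T1.r1=0
T0.r0=2 T1.r0=0 T1.r1=1
T0.r0=2 T1.r0=1 T1.r1=1

outcome vector order: (T0.r0,T1.r0,T1.r1)
|TSO outcomes| = 6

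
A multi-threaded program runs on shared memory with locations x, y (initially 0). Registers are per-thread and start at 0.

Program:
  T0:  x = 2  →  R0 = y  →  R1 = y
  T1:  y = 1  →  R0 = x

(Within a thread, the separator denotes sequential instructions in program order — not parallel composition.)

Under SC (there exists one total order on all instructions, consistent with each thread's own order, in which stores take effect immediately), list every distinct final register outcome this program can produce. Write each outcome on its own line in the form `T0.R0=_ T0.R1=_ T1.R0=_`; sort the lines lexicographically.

outcome vector order: (T0.R0,T0.R1,T1.R0)
|SC outcomes| = 4

T0.R0=0 T0.R1=0 T1.R0=2
T0.R0=0 T0.R1=1 T1.R0=2
T0.R0=1 T0.R1=1 T1.R0=0
T0.R0=1 T0.R1=1 T1.R0=2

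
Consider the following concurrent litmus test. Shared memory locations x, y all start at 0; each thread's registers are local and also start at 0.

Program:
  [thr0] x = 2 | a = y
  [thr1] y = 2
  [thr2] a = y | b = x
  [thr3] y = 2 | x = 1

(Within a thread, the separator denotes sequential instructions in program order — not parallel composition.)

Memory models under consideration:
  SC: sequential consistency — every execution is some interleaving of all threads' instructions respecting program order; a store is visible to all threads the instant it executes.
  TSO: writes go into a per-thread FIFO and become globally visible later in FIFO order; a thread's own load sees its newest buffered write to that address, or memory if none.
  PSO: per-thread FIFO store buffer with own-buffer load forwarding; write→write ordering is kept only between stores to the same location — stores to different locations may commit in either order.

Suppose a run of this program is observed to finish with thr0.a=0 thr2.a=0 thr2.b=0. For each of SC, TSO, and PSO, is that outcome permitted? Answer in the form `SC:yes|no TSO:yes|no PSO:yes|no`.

outcome vector order: (thr0.a,thr2.a,thr2.b)
SC: 11 outcomes — {0/0/0; 0/0/1; 0/0/2; 0/2/1; 0/2/2; 2/0/0; 2/0/1; 2/0/2; 2/2/0; 2/2/1; 2/2/2}
TSO: 12 outcomes — {0/0/0; 0/0/1; 0/0/2; 0/2/0; 0/2/1; 0/2/2; 2/0/0; 2/0/1; 2/0/2; 2/2/0; 2/2/1; 2/2/2}
PSO: 12 outcomes — {0/0/0; 0/0/1; 0/0/2; 0/2/0; 0/2/1; 0/2/2; 2/0/0; 2/0/1; 2/0/2; 2/2/0; 2/2/1; 2/2/2}
target 0/0/0 ∈ {SC,TSO,PSO}

SC:yes TSO:yes PSO:yes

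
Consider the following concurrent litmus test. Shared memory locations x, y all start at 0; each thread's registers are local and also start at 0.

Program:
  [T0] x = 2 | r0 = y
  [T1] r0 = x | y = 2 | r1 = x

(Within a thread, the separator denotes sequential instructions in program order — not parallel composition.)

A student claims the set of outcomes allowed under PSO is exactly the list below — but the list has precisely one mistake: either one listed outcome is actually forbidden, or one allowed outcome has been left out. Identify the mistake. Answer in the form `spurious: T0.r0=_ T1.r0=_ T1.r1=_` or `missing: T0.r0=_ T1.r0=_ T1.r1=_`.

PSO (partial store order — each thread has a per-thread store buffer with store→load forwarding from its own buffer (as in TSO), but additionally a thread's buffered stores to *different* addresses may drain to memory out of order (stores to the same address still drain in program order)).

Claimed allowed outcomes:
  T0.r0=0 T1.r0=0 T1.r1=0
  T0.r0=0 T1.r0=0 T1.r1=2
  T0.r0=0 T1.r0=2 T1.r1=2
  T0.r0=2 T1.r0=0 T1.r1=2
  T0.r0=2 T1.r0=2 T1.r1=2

missing: T0.r0=2 T1.r0=0 T1.r1=0

outcome vector order: (T0.r0,T1.r0,T1.r1)
under PSO → 000 002 022 200 202 222
PSO∖claimed = {200}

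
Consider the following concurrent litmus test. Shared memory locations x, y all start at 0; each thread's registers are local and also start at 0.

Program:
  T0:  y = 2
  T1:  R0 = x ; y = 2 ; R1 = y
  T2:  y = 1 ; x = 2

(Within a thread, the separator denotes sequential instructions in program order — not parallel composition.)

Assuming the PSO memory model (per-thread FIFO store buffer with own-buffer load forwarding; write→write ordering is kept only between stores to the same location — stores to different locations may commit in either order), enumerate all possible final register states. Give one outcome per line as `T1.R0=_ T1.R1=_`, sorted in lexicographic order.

outcome vector order: (T1.R0,T1.R1)
|PSO outcomes| = 4

T1.R0=0 T1.R1=1
T1.R0=0 T1.R1=2
T1.R0=2 T1.R1=1
T1.R0=2 T1.R1=2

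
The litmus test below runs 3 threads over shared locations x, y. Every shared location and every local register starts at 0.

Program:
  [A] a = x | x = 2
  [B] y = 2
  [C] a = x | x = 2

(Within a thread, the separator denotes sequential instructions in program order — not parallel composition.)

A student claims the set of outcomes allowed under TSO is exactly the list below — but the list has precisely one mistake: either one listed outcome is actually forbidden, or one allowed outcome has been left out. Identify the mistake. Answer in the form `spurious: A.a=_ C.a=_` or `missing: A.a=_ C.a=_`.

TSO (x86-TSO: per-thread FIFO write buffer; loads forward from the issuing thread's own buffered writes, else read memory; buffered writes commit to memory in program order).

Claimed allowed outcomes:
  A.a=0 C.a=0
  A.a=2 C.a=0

missing: A.a=0 C.a=2

outcome vector order: (A.a,C.a)
[TSO] allowed = {0/0; 0/2; 2/0}
TSO∖claimed = {0/2}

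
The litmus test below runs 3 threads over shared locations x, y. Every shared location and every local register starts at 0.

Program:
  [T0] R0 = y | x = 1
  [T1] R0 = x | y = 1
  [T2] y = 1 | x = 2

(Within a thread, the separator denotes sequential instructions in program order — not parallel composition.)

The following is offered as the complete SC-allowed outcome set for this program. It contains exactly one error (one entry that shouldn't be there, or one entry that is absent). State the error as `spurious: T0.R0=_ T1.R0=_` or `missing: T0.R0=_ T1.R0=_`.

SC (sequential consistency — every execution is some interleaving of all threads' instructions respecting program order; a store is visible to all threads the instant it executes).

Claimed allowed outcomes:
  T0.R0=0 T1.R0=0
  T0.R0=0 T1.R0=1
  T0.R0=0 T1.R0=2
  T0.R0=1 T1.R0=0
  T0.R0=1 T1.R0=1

missing: T0.R0=1 T1.R0=2

outcome vector order: (T0.R0,T1.R0)
under SC → 0/0 0/1 0/2 1/0 1/1 1/2
SC∖claimed = {1/2}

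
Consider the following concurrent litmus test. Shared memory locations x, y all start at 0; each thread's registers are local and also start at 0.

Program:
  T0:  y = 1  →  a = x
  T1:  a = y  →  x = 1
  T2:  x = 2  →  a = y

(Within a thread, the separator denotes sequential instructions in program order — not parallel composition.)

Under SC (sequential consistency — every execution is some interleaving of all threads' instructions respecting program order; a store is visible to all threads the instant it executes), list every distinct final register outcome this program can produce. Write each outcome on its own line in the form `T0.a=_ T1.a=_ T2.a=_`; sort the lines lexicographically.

T0.a=0 T1.a=0 T2.a=1
T0.a=0 T1.a=1 T2.a=1
T0.a=1 T1.a=0 T2.a=0
T0.a=1 T1.a=0 T2.a=1
T0.a=1 T1.a=1 T2.a=0
T0.a=1 T1.a=1 T2.a=1
T0.a=2 T1.a=0 T2.a=0
T0.a=2 T1.a=0 T2.a=1
T0.a=2 T1.a=1 T2.a=0
T0.a=2 T1.a=1 T2.a=1

outcome vector order: (T0.a,T1.a,T2.a)
|SC outcomes| = 10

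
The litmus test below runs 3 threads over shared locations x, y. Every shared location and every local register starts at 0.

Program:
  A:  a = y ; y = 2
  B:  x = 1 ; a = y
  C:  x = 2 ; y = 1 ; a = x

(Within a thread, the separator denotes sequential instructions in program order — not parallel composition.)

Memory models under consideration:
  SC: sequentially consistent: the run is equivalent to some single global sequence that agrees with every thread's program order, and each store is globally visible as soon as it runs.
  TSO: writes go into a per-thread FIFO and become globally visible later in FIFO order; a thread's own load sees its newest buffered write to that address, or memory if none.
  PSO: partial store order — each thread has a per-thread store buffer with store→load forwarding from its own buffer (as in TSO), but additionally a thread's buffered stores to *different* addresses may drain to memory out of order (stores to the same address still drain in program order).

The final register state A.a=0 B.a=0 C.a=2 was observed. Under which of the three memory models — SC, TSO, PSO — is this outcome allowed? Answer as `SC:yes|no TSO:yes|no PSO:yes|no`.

SC:yes TSO:yes PSO:yes

outcome vector order: (A.a,B.a,C.a)
SC: 12 outcomes — {<0 0 1> <0 0 2> <0 1 1> <0 1 2> <0 2 1> <0 2 2> <1 0 1> <1 0 2> <1 1 1> <1 1 2> <1 2 1> <1 2 2>}
TSO: 12 outcomes — {<0 0 1> <0 0 2> <0 1 1> <0 1 2> <0 2 1> <0 2 2> <1 0 1> <1 0 2> <1 1 1> <1 1 2> <1 2 1> <1 2 2>}
PSO: 12 outcomes — {<0 0 1> <0 0 2> <0 1 1> <0 1 2> <0 2 1> <0 2 2> <1 0 1> <1 0 2> <1 1 1> <1 1 2> <1 2 1> <1 2 2>}
target <0 0 2> ∈ {SC,TSO,PSO}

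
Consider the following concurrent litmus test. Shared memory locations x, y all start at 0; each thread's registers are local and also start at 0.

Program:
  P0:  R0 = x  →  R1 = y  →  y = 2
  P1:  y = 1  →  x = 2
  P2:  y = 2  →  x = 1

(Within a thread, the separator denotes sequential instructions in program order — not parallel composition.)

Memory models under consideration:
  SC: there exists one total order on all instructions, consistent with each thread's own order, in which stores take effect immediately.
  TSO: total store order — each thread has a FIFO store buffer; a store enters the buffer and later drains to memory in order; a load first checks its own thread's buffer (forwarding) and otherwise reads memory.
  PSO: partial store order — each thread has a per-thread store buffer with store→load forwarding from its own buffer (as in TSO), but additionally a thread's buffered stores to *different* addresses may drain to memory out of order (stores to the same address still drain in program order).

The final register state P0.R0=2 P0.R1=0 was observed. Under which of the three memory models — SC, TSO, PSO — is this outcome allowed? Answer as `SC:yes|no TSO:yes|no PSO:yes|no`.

SC:no TSO:no PSO:yes

outcome vector order: (P0.R0,P0.R1)
SC: 7 outcomes — {00, 01, 02, 11, 12, 21, 22}
TSO: 7 outcomes — {00, 01, 02, 11, 12, 21, 22}
PSO: 9 outcomes — {00, 01, 02, 10, 11, 12, 20, 21, 22}
target 20 ∈ {PSO}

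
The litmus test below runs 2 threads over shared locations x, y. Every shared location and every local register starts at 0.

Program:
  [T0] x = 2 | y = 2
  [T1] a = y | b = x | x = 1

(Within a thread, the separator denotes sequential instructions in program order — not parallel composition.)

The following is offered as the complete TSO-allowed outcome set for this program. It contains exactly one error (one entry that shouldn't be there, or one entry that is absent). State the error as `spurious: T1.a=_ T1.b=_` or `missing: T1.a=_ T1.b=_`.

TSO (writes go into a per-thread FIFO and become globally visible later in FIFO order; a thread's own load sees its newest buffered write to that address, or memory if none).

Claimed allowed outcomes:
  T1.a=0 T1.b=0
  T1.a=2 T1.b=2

missing: T1.a=0 T1.b=2

outcome vector order: (T1.a,T1.b)
TSO: 3 outcomes — {(0,0); (0,2); (2,2)}
TSO∖claimed = {(0,2)}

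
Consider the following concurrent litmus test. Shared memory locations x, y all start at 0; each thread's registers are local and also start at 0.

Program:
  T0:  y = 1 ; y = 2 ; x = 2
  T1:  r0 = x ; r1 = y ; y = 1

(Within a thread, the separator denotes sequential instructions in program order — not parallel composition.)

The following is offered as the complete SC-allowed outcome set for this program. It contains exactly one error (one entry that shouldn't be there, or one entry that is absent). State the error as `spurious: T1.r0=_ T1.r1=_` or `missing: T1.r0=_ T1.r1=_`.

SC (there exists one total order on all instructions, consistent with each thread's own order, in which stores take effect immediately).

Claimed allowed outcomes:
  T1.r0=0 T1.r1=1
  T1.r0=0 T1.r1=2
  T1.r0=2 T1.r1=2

outcome vector order: (T1.r0,T1.r1)
[SC] allowed = {(0,0), (0,1), (0,2), (2,2)}
SC∖claimed = {(0,0)}

missing: T1.r0=0 T1.r1=0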